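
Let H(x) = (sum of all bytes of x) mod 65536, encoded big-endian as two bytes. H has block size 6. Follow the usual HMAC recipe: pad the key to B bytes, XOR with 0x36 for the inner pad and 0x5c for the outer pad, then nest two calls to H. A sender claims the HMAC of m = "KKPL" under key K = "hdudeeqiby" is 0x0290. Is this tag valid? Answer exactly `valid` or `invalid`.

valid

Key "hdudeeqiby" = 68 64 75 64 65 65 71 69 62 79 is 10 bytes > B = 6, so hash it first: H(key) = 04 24, then zero-pad to 6 bytes: K' = 04 24 00 00 00 00.
K' ⊕ ipad = 32 12 36 36 36 36; K' ⊕ opad = 58 78 5c 5c 5c 5c.
Inner hash: sum = 50+18+54+54+54+54+75+75+80+76 = 590 → 02 4e.
Outer hash (recomputed tag): sum = 88+120+92+92+92+92+2+78 = 656 → 02 90.
Recomputed tag = 0290; claimed = 0290 → match.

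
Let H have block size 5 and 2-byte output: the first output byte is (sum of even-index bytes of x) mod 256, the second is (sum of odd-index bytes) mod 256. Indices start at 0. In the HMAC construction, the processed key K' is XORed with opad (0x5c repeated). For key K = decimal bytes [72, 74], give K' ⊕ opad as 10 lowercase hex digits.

Key decimal bytes [72, 74] = 48 4a is 2 bytes ≤ B = 5; zero-pad to 5 bytes: K' = 48 4a 00 00 00.
XOR each byte with 0x5c: 48⊕5c=14, 4a⊕5c=16, 00⊕5c=5c, 00⊕5c=5c, 00⊕5c=5c.

14165c5c5c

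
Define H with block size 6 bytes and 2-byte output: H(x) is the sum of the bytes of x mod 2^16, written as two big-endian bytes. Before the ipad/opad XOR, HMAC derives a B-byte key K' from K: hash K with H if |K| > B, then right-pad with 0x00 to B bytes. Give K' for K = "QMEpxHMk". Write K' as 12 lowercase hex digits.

|K| = 8 > B = 6, so first hash the key.
H(K): sum = 81+77+69+112+120+72+77+107 = 715 → 02 cb.
Zero-pad H(K) = 02 cb to 6 bytes: K' = 02 cb 00 00 00 00.

02cb00000000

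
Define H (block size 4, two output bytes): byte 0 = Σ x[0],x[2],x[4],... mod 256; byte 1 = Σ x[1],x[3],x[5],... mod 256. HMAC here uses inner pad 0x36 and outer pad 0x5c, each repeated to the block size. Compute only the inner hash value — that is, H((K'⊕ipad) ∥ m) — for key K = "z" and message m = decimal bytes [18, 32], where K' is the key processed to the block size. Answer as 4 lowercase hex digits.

Key "z" = 7a is 1 byte ≤ B = 4; zero-pad to 4 bytes: K' = 7a 00 00 00.
K' ⊕ ipad = 4c 36 36 36.
Inner input = 4c 36 36 36 ∥ 12 20.
Inner hash: even-index sum = 148 mod 256 = 148; odd-index sum = 140 mod 256 = 140 → 94 8c.

948c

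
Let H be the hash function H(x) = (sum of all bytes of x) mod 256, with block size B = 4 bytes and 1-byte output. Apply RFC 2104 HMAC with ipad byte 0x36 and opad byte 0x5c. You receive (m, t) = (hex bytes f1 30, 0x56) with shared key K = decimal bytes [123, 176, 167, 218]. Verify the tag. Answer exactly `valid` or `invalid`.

invalid

Key decimal bytes [123, 176, 167, 218] = 7b b0 a7 da is exactly B = 4 bytes: K' = 7b b0 a7 da.
K' ⊕ ipad = 4d 86 91 ec; K' ⊕ opad = 27 ec fb 86.
Inner hash: sum = 77+134+145+236+241+48 = 881; mod 256 = 113 → 71.
Outer hash (recomputed tag): sum = 39+236+251+134+113 = 773; mod 256 = 5 → 05.
Recomputed tag = 05; claimed = 56 → mismatch.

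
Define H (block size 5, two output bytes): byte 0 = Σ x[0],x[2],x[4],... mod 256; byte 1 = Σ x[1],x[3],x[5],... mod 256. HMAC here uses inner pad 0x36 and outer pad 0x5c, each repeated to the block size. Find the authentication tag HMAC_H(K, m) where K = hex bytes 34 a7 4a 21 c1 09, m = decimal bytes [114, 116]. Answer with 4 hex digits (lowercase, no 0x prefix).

Key hex bytes 34 a7 4a 21 c1 09 is 6 bytes > B = 5, so hash it first: H(key) = 3f d1, then zero-pad to 5 bytes: K' = 3f d1 00 00 00.
K' ⊕ ipad = 09 e7 36 36 36.  K' ⊕ opad = 63 8d 5c 5c 5c.
Inner input = (K'⊕ipad) ∥ m = 09 e7 36 36 36 ∥ 72 74.
Inner hash: even-index sum = 233 mod 256 = 233; odd-index sum = 399 mod 256 = 143 → e9 8f.
Outer input = (K'⊕opad) ∥ inner = 63 8d 5c 5c 5c ∥ e9 8f.
Outer hash (tag): even-index sum = 426 mod 256 = 170; odd-index sum = 466 mod 256 = 210 → aa d2.

aad2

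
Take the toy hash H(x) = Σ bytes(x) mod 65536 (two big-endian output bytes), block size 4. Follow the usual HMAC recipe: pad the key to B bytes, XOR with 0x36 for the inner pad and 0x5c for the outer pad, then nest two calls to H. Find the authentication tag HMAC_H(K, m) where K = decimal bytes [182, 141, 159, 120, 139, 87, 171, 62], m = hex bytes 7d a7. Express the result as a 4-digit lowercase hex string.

Key decimal bytes [182, 141, 159, 120, 139, 87, 171, 62] = b6 8d 9f 78 8b 57 ab 3e is 8 bytes > B = 4, so hash it first: H(key) = 04 25, then zero-pad to 4 bytes: K' = 04 25 00 00.
K' ⊕ ipad = 32 13 36 36.  K' ⊕ opad = 58 79 5c 5c.
Inner input = (K'⊕ipad) ∥ m = 32 13 36 36 ∥ 7d a7.
Inner hash: sum = 50+19+54+54+125+167 = 469 → 01 d5.
Outer input = (K'⊕opad) ∥ inner = 58 79 5c 5c ∥ 01 d5.
Outer hash (tag): sum = 88+121+92+92+1+213 = 607 → 02 5f.

025f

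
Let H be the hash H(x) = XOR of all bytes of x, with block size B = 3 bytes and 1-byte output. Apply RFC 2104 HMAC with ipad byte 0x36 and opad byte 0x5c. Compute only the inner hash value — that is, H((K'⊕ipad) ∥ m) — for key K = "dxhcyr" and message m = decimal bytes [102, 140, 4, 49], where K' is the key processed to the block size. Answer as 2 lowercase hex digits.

f5

Key "dxhcyr" = 64 78 68 63 79 72 is 6 bytes > B = 3, so hash it first: H(key) = 1c, then zero-pad to 3 bytes: K' = 1c 00 00.
K' ⊕ ipad = 2a 36 36.
Inner input = 2a 36 36 ∥ 66 8c 04 31.
Inner hash: XOR 2a⊕36⊕36⊕66⊕8c⊕04⊕31 = f5.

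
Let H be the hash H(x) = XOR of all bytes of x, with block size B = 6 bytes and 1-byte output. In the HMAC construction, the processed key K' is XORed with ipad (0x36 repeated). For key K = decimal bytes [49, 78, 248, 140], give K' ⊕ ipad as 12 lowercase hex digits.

Key decimal bytes [49, 78, 248, 140] = 31 4e f8 8c is 4 bytes ≤ B = 6; zero-pad to 6 bytes: K' = 31 4e f8 8c 00 00.
XOR each byte with 0x36: 31⊕36=07, 4e⊕36=78, f8⊕36=ce, 8c⊕36=ba, 00⊕36=36, 00⊕36=36.

0778ceba3636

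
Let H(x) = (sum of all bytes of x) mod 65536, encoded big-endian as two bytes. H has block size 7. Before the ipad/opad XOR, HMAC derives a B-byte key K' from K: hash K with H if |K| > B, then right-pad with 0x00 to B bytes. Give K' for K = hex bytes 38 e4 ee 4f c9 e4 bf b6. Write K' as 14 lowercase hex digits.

|K| = 8 > B = 7, so first hash the key.
H(K): sum = 56+228+238+79+201+228+191+182 = 1403 → 05 7b.
Zero-pad H(K) = 05 7b to 7 bytes: K' = 05 7b 00 00 00 00 00.

057b0000000000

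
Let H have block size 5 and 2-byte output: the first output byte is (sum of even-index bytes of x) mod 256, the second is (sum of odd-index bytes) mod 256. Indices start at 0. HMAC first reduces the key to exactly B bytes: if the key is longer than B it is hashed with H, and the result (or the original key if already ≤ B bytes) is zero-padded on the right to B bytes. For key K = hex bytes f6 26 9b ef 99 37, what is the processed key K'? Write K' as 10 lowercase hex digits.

2a4c000000

|K| = 6 > B = 5, so first hash the key.
H(K): even-index sum = 554 mod 256 = 42; odd-index sum = 332 mod 256 = 76 → 2a 4c.
Zero-pad H(K) = 2a 4c to 5 bytes: K' = 2a 4c 00 00 00.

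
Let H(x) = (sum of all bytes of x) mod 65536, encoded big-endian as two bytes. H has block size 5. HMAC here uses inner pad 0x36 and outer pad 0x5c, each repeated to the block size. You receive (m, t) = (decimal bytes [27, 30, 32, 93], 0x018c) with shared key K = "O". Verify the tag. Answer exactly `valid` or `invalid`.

Key "O" = 4f is 1 byte ≤ B = 5; zero-pad to 5 bytes: K' = 4f 00 00 00 00.
K' ⊕ ipad = 79 36 36 36 36; K' ⊕ opad = 13 5c 5c 5c 5c.
Inner hash: sum = 121+54+54+54+54+27+30+32+93 = 519 → 02 07.
Outer hash (recomputed tag): sum = 19+92+92+92+92+2+7 = 396 → 01 8c.
Recomputed tag = 018c; claimed = 018c → match.

valid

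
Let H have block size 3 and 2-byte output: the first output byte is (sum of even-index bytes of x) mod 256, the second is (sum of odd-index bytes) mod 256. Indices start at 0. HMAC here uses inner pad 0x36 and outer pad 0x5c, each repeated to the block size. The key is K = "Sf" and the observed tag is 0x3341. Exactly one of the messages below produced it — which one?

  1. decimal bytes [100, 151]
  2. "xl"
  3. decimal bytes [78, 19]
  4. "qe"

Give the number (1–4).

2

Key "Sf" = 53 66 is 2 bytes ≤ B = 3; zero-pad to 3 bytes: K' = 53 66 00.
K' ⊕ ipad = 65 50 36; K' ⊕ opad = 0f 3a 5c.
m1: inner = H(65 50 36 64 97) = 32 b4; tag = H(0f 3a 5c 32 b4) = 1f6c
m2: inner = H(65 50 36 78 6c) = 07 c8; tag = H(0f 3a 5c 07 c8) = 3341 ← matches
m3: inner = H(65 50 36 4e 13) = ae 9e; tag = H(0f 3a 5c ae 9e) = 09e8
m4: inner = H(65 50 36 71 65) = 00 c1; tag = H(0f 3a 5c 00 c1) = 2c3a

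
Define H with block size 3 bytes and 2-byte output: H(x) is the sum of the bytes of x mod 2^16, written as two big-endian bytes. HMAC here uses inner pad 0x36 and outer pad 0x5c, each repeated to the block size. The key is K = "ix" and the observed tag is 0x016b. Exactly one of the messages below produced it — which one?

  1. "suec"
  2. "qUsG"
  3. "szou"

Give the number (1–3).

3

Key "ix" = 69 78 is 2 bytes ≤ B = 3; zero-pad to 3 bytes: K' = 69 78 00.
K' ⊕ ipad = 5f 4e 36; K' ⊕ opad = 35 24 5c.
m1: inner = H(5f 4e 36 73 75 65 63) = 02 93; tag = H(35 24 5c 02 93) = 014a
m2: inner = H(5f 4e 36 71 55 73 47) = 02 63; tag = H(35 24 5c 02 63) = 011a
m3: inner = H(5f 4e 36 73 7a 6f 75) = 02 b4; tag = H(35 24 5c 02 b4) = 016b ← matches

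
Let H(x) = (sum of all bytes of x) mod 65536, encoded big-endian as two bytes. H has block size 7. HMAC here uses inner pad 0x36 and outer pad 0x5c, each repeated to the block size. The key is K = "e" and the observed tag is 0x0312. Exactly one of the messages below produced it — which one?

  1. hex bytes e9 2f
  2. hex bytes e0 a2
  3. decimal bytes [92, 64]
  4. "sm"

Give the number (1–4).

1

Key "e" = 65 is 1 byte ≤ B = 7; zero-pad to 7 bytes: K' = 65 00 00 00 00 00 00.
K' ⊕ ipad = 53 36 36 36 36 36 36; K' ⊕ opad = 39 5c 5c 5c 5c 5c 5c.
m1: inner = H(53 36 36 36 36 36 36 e9 2f) = 02 af; tag = H(39 5c 5c 5c 5c 5c 5c 02 af) = 0312 ← matches
m2: inner = H(53 36 36 36 36 36 36 e0 a2) = 03 19; tag = H(39 5c 5c 5c 5c 5c 5c 03 19) = 027d
m3: inner = H(53 36 36 36 36 36 36 5c 40) = 02 33; tag = H(39 5c 5c 5c 5c 5c 5c 02 33) = 0296
m4: inner = H(53 36 36 36 36 36 36 73 6d) = 02 77; tag = H(39 5c 5c 5c 5c 5c 5c 02 77) = 02da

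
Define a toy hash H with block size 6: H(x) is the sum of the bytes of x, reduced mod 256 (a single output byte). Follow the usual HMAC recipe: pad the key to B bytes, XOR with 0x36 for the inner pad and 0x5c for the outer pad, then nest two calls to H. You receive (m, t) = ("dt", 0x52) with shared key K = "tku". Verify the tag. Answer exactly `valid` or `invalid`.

invalid

Key "tku" = 74 6b 75 is 3 bytes ≤ B = 6; zero-pad to 6 bytes: K' = 74 6b 75 00 00 00.
K' ⊕ ipad = 42 5d 43 36 36 36; K' ⊕ opad = 28 37 29 5c 5c 5c.
Inner hash: sum = 66+93+67+54+54+54+100+116 = 604; mod 256 = 92 → 5c.
Outer hash (recomputed tag): sum = 40+55+41+92+92+92+92 = 504; mod 256 = 248 → f8.
Recomputed tag = f8; claimed = 52 → mismatch.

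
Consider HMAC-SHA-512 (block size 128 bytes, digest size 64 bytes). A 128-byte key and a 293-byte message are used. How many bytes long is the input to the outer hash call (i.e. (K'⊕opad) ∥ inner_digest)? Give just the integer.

192

Key is 128 ≤ 128 bytes, zero-padded: |K'| = 128.
Outer input = (K'⊕opad) ∥ H(inner) → 128 + 64 = 192 bytes.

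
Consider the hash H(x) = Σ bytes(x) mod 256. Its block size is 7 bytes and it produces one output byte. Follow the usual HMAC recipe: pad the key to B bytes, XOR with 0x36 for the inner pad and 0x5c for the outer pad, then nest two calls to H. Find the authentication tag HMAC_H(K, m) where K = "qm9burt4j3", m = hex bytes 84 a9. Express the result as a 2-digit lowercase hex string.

25

Key "qm9burt4j3" = 71 6d 39 62 75 72 74 34 6a 33 is 10 bytes > B = 7, so hash it first: H(key) = a5, then zero-pad to 7 bytes: K' = a5 00 00 00 00 00 00.
K' ⊕ ipad = 93 36 36 36 36 36 36.  K' ⊕ opad = f9 5c 5c 5c 5c 5c 5c.
Inner input = (K'⊕ipad) ∥ m = 93 36 36 36 36 36 36 ∥ 84 a9.
Inner hash: sum = 147+54+54+54+54+54+54+132+169 = 772; mod 256 = 4 → 04.
Outer input = (K'⊕opad) ∥ inner = f9 5c 5c 5c 5c 5c 5c ∥ 04.
Outer hash (tag): sum = 249+92+92+92+92+92+92+4 = 805; mod 256 = 37 → 25.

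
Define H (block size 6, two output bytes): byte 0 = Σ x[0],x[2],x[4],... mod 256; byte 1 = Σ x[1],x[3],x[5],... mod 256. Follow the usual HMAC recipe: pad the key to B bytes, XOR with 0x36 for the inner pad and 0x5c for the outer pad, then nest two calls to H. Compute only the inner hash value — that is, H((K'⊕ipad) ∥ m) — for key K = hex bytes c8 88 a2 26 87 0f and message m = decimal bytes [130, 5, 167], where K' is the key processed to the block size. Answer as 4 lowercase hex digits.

6c0c

Key hex bytes c8 88 a2 26 87 0f is exactly B = 6 bytes: K' = c8 88 a2 26 87 0f.
K' ⊕ ipad = fe be 94 10 b1 39.
Inner input = fe be 94 10 b1 39 ∥ 82 05 a7.
Inner hash: even-index sum = 876 mod 256 = 108; odd-index sum = 268 mod 256 = 12 → 6c 0c.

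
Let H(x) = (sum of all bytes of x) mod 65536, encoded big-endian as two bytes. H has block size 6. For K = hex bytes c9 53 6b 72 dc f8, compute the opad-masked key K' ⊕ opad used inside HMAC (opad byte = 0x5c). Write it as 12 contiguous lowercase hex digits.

950f372e80a4

Key hex bytes c9 53 6b 72 dc f8 is exactly B = 6 bytes: K' = c9 53 6b 72 dc f8.
XOR each byte with 0x5c: c9⊕5c=95, 53⊕5c=0f, 6b⊕5c=37, 72⊕5c=2e, dc⊕5c=80, f8⊕5c=a4.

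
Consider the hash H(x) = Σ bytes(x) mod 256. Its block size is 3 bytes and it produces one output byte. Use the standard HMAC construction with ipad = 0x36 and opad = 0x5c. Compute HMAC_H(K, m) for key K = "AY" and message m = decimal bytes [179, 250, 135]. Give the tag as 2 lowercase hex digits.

ce

Key "AY" = 41 59 is 2 bytes ≤ B = 3; zero-pad to 3 bytes: K' = 41 59 00.
K' ⊕ ipad = 77 6f 36.  K' ⊕ opad = 1d 05 5c.
Inner input = (K'⊕ipad) ∥ m = 77 6f 36 ∥ b3 fa 87.
Inner hash: sum = 119+111+54+179+250+135 = 848; mod 256 = 80 → 50.
Outer input = (K'⊕opad) ∥ inner = 1d 05 5c ∥ 50.
Outer hash (tag): sum = 29+5+92+80 = 206 → ce.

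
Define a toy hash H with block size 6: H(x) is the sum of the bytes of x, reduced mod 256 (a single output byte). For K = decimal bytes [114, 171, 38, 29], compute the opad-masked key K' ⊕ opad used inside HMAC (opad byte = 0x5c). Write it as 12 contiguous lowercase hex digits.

2ef77a415c5c

Key decimal bytes [114, 171, 38, 29] = 72 ab 26 1d is 4 bytes ≤ B = 6; zero-pad to 6 bytes: K' = 72 ab 26 1d 00 00.
XOR each byte with 0x5c: 72⊕5c=2e, ab⊕5c=f7, 26⊕5c=7a, 1d⊕5c=41, 00⊕5c=5c, 00⊕5c=5c.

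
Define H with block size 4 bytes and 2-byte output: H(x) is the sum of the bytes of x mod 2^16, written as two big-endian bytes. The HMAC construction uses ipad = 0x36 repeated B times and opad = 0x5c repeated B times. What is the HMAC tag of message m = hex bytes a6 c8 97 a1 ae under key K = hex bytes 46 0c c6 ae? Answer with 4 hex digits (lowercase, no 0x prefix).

Key hex bytes 46 0c c6 ae is exactly B = 4 bytes: K' = 46 0c c6 ae.
K' ⊕ ipad = 70 3a f0 98.  K' ⊕ opad = 1a 50 9a f2.
Inner input = (K'⊕ipad) ∥ m = 70 3a f0 98 ∥ a6 c8 97 a1 ae.
Inner hash: sum = 112+58+240+152+166+200+151+161+174 = 1414 → 05 86.
Outer input = (K'⊕opad) ∥ inner = 1a 50 9a f2 ∥ 05 86.
Outer hash (tag): sum = 26+80+154+242+5+134 = 641 → 02 81.

0281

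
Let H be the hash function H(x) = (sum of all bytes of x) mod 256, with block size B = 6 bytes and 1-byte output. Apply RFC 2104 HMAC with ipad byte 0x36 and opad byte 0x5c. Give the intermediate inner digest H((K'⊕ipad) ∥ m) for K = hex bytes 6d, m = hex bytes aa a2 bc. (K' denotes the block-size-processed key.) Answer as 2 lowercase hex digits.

Key hex bytes 6d is 1 byte ≤ B = 6; zero-pad to 6 bytes: K' = 6d 00 00 00 00 00.
K' ⊕ ipad = 5b 36 36 36 36 36.
Inner input = 5b 36 36 36 36 36 ∥ aa a2 bc.
Inner hash: sum = 91+54+54+54+54+54+170+162+188 = 881; mod 256 = 113 → 71.

71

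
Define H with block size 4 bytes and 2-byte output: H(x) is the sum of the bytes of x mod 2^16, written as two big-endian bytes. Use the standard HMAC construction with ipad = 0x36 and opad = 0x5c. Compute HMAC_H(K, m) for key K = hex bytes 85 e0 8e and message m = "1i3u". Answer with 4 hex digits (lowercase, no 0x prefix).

Key hex bytes 85 e0 8e is 3 bytes ≤ B = 4; zero-pad to 4 bytes: K' = 85 e0 8e 00.
K' ⊕ ipad = b3 d6 b8 36.  K' ⊕ opad = d9 bc d2 5c.
Inner input = (K'⊕ipad) ∥ m = b3 d6 b8 36 ∥ 31 69 33 75.
Inner hash: sum = 179+214+184+54+49+105+51+117 = 953 → 03 b9.
Outer input = (K'⊕opad) ∥ inner = d9 bc d2 5c ∥ 03 b9.
Outer hash (tag): sum = 217+188+210+92+3+185 = 895 → 03 7f.

037f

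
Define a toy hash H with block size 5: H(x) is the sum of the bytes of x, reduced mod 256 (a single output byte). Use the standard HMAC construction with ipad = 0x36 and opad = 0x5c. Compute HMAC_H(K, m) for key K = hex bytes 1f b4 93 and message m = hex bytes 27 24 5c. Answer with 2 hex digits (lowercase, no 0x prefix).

15

Key hex bytes 1f b4 93 is 3 bytes ≤ B = 5; zero-pad to 5 bytes: K' = 1f b4 93 00 00.
K' ⊕ ipad = 29 82 a5 36 36.  K' ⊕ opad = 43 e8 cf 5c 5c.
Inner input = (K'⊕ipad) ∥ m = 29 82 a5 36 36 ∥ 27 24 5c.
Inner hash: sum = 41+130+165+54+54+39+36+92 = 611; mod 256 = 99 → 63.
Outer input = (K'⊕opad) ∥ inner = 43 e8 cf 5c 5c ∥ 63.
Outer hash (tag): sum = 67+232+207+92+92+99 = 789; mod 256 = 21 → 15.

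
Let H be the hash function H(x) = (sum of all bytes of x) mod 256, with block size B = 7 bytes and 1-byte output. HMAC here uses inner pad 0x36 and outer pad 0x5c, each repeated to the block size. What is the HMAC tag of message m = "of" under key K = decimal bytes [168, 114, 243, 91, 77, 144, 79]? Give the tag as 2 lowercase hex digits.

Key decimal bytes [168, 114, 243, 91, 77, 144, 79] = a8 72 f3 5b 4d 90 4f is exactly B = 7 bytes: K' = a8 72 f3 5b 4d 90 4f.
K' ⊕ ipad = 9e 44 c5 6d 7b a6 79.  K' ⊕ opad = f4 2e af 07 11 cc 13.
Inner input = (K'⊕ipad) ∥ m = 9e 44 c5 6d 7b a6 79 ∥ 6f 66.
Inner hash: sum = 158+68+197+109+123+166+121+111+102 = 1155; mod 256 = 131 → 83.
Outer input = (K'⊕opad) ∥ inner = f4 2e af 07 11 cc 13 ∥ 83.
Outer hash (tag): sum = 244+46+175+7+17+204+19+131 = 843; mod 256 = 75 → 4b.

4b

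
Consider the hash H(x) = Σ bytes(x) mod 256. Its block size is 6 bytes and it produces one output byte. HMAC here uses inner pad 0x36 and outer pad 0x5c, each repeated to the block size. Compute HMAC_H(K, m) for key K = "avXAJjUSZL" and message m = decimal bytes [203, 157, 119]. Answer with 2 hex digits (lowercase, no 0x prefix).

Key "avXAJjUSZL" = 61 76 58 41 4a 6a 55 53 5a 4c is 10 bytes > B = 6, so hash it first: H(key) = 72, then zero-pad to 6 bytes: K' = 72 00 00 00 00 00.
K' ⊕ ipad = 44 36 36 36 36 36.  K' ⊕ opad = 2e 5c 5c 5c 5c 5c.
Inner input = (K'⊕ipad) ∥ m = 44 36 36 36 36 36 ∥ cb 9d 77.
Inner hash: sum = 68+54+54+54+54+54+203+157+119 = 817; mod 256 = 49 → 31.
Outer input = (K'⊕opad) ∥ inner = 2e 5c 5c 5c 5c 5c ∥ 31.
Outer hash (tag): sum = 46+92+92+92+92+92+49 = 555; mod 256 = 43 → 2b.

2b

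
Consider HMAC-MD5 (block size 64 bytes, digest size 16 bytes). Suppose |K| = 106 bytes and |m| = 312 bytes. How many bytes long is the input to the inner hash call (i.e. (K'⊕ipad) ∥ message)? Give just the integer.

376

Key is 106 > 64 bytes, so it is hashed to 16 bytes then zero-padded to 64: |K'| = 64.
Inner input = (K'⊕ipad) ∥ m → 64 + 312 = 376 bytes.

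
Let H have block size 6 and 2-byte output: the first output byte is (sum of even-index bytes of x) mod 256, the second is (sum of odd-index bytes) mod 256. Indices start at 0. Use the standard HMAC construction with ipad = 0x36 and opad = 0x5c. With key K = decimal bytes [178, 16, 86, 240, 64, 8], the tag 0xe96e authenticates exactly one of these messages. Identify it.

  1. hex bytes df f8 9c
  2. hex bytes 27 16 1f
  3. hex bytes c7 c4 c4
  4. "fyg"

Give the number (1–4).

Key decimal bytes [178, 16, 86, 240, 64, 8] = b2 10 56 f0 40 08 is exactly B = 6 bytes: K' = b2 10 56 f0 40 08.
K' ⊕ ipad = 84 26 60 c6 76 3e; K' ⊕ opad = ee 4c 0a ac 1c 54.
m1: inner = H(84 26 60 c6 76 3e df f8 9c) = d5 22; tag = H(ee 4c 0a ac 1c 54 d5 22) = e96e ← matches
m2: inner = H(84 26 60 c6 76 3e 27 16 1f) = a0 40; tag = H(ee 4c 0a ac 1c 54 a0 40) = b48c
m3: inner = H(84 26 60 c6 76 3e c7 c4 c4) = e5 ee; tag = H(ee 4c 0a ac 1c 54 e5 ee) = f93a
m4: inner = H(84 26 60 c6 76 3e 66 79 67) = 27 a3; tag = H(ee 4c 0a ac 1c 54 27 a3) = 3bef

1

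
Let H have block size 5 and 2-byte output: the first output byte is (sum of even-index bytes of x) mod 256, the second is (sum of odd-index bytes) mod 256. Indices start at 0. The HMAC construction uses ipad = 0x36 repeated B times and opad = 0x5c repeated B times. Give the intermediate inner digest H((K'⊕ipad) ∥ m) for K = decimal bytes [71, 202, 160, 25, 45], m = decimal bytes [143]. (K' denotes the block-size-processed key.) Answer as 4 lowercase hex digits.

22ba

Key decimal bytes [71, 202, 160, 25, 45] = 47 ca a0 19 2d is exactly B = 5 bytes: K' = 47 ca a0 19 2d.
K' ⊕ ipad = 71 fc 96 2f 1b.
Inner input = 71 fc 96 2f 1b ∥ 8f.
Inner hash: even-index sum = 290 mod 256 = 34; odd-index sum = 442 mod 256 = 186 → 22 ba.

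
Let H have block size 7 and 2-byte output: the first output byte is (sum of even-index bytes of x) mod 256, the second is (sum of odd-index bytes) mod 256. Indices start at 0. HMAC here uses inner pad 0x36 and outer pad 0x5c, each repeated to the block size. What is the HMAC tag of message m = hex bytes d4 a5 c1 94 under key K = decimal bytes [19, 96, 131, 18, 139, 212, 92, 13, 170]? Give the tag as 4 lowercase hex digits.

f5b3

Key decimal bytes [19, 96, 131, 18, 139, 212, 92, 13, 170] = 13 60 83 12 8b d4 5c 0d aa is 9 bytes > B = 7, so hash it first: H(key) = 27 53, then zero-pad to 7 bytes: K' = 27 53 00 00 00 00 00.
K' ⊕ ipad = 11 65 36 36 36 36 36.  K' ⊕ opad = 7b 0f 5c 5c 5c 5c 5c.
Inner input = (K'⊕ipad) ∥ m = 11 65 36 36 36 36 36 ∥ d4 a5 c1 94.
Inner hash: even-index sum = 492 mod 256 = 236; odd-index sum = 614 mod 256 = 102 → ec 66.
Outer input = (K'⊕opad) ∥ inner = 7b 0f 5c 5c 5c 5c 5c ∥ ec 66.
Outer hash (tag): even-index sum = 501 mod 256 = 245; odd-index sum = 435 mod 256 = 179 → f5 b3.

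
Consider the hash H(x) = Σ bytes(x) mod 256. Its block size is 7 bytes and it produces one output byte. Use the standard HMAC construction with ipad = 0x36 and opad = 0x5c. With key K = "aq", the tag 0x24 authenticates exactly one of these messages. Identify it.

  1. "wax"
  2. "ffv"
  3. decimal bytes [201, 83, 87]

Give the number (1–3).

Key "aq" = 61 71 is 2 bytes ≤ B = 7; zero-pad to 7 bytes: K' = 61 71 00 00 00 00 00.
K' ⊕ ipad = 57 47 36 36 36 36 36; K' ⊕ opad = 3d 2d 5c 5c 5c 5c 5c.
m1: inner = H(57 47 36 36 36 36 36 77 61 78) = fc; tag = H(3d 2d 5c 5c 5c 5c 5c fc) = 32
m2: inner = H(57 47 36 36 36 36 36 66 66 76) = ee; tag = H(3d 2d 5c 5c 5c 5c 5c ee) = 24 ← matches
m3: inner = H(57 47 36 36 36 36 36 c9 53 57) = 1f; tag = H(3d 2d 5c 5c 5c 5c 5c 1f) = 55

2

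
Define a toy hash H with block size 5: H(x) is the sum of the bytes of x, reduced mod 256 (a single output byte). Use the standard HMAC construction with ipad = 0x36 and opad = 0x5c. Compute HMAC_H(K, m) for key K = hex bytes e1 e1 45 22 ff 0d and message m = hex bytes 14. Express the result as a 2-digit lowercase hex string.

c8

Key hex bytes e1 e1 45 22 ff 0d is 6 bytes > B = 5, so hash it first: H(key) = 35, then zero-pad to 5 bytes: K' = 35 00 00 00 00.
K' ⊕ ipad = 03 36 36 36 36.  K' ⊕ opad = 69 5c 5c 5c 5c.
Inner input = (K'⊕ipad) ∥ m = 03 36 36 36 36 ∥ 14.
Inner hash: sum = 3+54+54+54+54+20 = 239 → ef.
Outer input = (K'⊕opad) ∥ inner = 69 5c 5c 5c 5c ∥ ef.
Outer hash (tag): sum = 105+92+92+92+92+239 = 712; mod 256 = 200 → c8.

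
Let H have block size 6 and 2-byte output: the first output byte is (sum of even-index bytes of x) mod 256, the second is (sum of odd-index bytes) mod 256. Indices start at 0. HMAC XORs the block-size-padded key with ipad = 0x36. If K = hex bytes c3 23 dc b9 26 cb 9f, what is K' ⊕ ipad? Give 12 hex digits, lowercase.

Key hex bytes c3 23 dc b9 26 cb 9f is 7 bytes > B = 6, so hash it first: H(key) = 64 a7, then zero-pad to 6 bytes: K' = 64 a7 00 00 00 00.
XOR each byte with 0x36: 64⊕36=52, a7⊕36=91, 00⊕36=36, 00⊕36=36, 00⊕36=36, 00⊕36=36.

529136363636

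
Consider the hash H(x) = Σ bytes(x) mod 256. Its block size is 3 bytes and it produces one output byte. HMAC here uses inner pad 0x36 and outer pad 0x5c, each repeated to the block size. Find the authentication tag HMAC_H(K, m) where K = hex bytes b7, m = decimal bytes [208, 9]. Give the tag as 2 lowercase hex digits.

69

Key hex bytes b7 is 1 byte ≤ B = 3; zero-pad to 3 bytes: K' = b7 00 00.
K' ⊕ ipad = 81 36 36.  K' ⊕ opad = eb 5c 5c.
Inner input = (K'⊕ipad) ∥ m = 81 36 36 ∥ d0 09.
Inner hash: sum = 129+54+54+208+9 = 454; mod 256 = 198 → c6.
Outer input = (K'⊕opad) ∥ inner = eb 5c 5c ∥ c6.
Outer hash (tag): sum = 235+92+92+198 = 617; mod 256 = 105 → 69.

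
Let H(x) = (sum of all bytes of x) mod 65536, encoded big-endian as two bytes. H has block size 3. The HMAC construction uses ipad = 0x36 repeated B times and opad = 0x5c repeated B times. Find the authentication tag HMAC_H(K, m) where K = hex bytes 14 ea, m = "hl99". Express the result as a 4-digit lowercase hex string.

01d6

Key hex bytes 14 ea is 2 bytes ≤ B = 3; zero-pad to 3 bytes: K' = 14 ea 00.
K' ⊕ ipad = 22 dc 36.  K' ⊕ opad = 48 b6 5c.
Inner input = (K'⊕ipad) ∥ m = 22 dc 36 ∥ 68 6c 39 39.
Inner hash: sum = 34+220+54+104+108+57+57 = 634 → 02 7a.
Outer input = (K'⊕opad) ∥ inner = 48 b6 5c ∥ 02 7a.
Outer hash (tag): sum = 72+182+92+2+122 = 470 → 01 d6.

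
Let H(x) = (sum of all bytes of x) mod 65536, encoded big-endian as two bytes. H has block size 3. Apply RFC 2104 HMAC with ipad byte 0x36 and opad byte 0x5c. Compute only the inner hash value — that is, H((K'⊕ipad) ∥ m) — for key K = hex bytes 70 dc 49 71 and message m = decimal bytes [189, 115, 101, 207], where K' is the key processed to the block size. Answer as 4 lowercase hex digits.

Key hex bytes 70 dc 49 71 is 4 bytes > B = 3, so hash it first: H(key) = 02 06, then zero-pad to 3 bytes: K' = 02 06 00.
K' ⊕ ipad = 34 30 36.
Inner input = 34 30 36 ∥ bd 73 65 cf.
Inner hash: sum = 52+48+54+189+115+101+207 = 766 → 02 fe.

02fe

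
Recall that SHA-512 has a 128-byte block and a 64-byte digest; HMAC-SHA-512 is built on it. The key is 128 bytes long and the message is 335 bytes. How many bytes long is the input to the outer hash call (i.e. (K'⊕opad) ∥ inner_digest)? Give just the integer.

Key is 128 ≤ 128 bytes, zero-padded: |K'| = 128.
Outer input = (K'⊕opad) ∥ H(inner) → 128 + 64 = 192 bytes.

192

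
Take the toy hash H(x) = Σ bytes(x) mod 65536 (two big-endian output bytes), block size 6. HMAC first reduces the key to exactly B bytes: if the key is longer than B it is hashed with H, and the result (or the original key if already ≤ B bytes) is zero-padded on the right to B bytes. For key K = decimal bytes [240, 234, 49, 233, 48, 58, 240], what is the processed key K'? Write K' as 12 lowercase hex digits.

|K| = 7 > B = 6, so first hash the key.
H(K): sum = 240+234+49+233+48+58+240 = 1102 → 04 4e.
Zero-pad H(K) = 04 4e to 6 bytes: K' = 04 4e 00 00 00 00.

044e00000000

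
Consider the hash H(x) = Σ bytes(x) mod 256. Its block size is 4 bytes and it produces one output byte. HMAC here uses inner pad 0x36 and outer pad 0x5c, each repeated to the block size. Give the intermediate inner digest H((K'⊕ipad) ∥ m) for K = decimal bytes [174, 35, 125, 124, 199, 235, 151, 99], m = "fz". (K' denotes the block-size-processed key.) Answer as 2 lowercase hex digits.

c2

Key decimal bytes [174, 35, 125, 124, 199, 235, 151, 99] = ae 23 7d 7c c7 eb 97 63 is 8 bytes > B = 4, so hash it first: H(key) = 76, then zero-pad to 4 bytes: K' = 76 00 00 00.
K' ⊕ ipad = 40 36 36 36.
Inner input = 40 36 36 36 ∥ 66 7a.
Inner hash: sum = 64+54+54+54+102+122 = 450; mod 256 = 194 → c2.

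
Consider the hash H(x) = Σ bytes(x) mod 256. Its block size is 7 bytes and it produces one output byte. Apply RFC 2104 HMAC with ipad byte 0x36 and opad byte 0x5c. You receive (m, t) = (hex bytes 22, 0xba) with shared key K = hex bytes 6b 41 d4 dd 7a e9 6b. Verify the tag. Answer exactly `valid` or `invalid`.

Key hex bytes 6b 41 d4 dd 7a e9 6b is exactly B = 7 bytes: K' = 6b 41 d4 dd 7a e9 6b.
K' ⊕ ipad = 5d 77 e2 eb 4c df 5d; K' ⊕ opad = 37 1d 88 81 26 b5 37.
Inner hash: sum = 93+119+226+235+76+223+93+34 = 1099; mod 256 = 75 → 4b.
Outer hash (recomputed tag): sum = 55+29+136+129+38+181+55+75 = 698; mod 256 = 186 → ba.
Recomputed tag = ba; claimed = ba → match.

valid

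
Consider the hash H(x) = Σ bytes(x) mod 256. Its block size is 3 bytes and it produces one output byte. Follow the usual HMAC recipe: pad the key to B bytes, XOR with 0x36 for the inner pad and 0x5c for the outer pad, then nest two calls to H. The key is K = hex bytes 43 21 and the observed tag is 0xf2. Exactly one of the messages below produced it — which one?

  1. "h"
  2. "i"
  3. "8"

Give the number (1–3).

3

Key hex bytes 43 21 is 2 bytes ≤ B = 3; zero-pad to 3 bytes: K' = 43 21 00.
K' ⊕ ipad = 75 17 36; K' ⊕ opad = 1f 7d 5c.
m1: inner = H(75 17 36 68) = 2a; tag = H(1f 7d 5c 2a) = 22
m2: inner = H(75 17 36 69) = 2b; tag = H(1f 7d 5c 2b) = 23
m3: inner = H(75 17 36 38) = fa; tag = H(1f 7d 5c fa) = f2 ← matches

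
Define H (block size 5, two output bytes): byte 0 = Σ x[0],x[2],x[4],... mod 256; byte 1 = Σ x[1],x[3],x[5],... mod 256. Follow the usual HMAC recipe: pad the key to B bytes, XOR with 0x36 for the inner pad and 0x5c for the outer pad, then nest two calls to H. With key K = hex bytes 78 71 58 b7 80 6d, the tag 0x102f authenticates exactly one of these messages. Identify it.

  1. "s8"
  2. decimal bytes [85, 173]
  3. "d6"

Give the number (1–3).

1

Key hex bytes 78 71 58 b7 80 6d is 6 bytes > B = 5, so hash it first: H(key) = 50 95, then zero-pad to 5 bytes: K' = 50 95 00 00 00.
K' ⊕ ipad = 66 a3 36 36 36; K' ⊕ opad = 0c c9 5c 5c 5c.
m1: inner = H(66 a3 36 36 36 73 38) = 0a 4c; tag = H(0c c9 5c 5c 5c 0a 4c) = 102f ← matches
m2: inner = H(66 a3 36 36 36 55 ad) = 7f 2e; tag = H(0c c9 5c 5c 5c 7f 2e) = f2a4
m3: inner = H(66 a3 36 36 36 64 36) = 08 3d; tag = H(0c c9 5c 5c 5c 08 3d) = 012d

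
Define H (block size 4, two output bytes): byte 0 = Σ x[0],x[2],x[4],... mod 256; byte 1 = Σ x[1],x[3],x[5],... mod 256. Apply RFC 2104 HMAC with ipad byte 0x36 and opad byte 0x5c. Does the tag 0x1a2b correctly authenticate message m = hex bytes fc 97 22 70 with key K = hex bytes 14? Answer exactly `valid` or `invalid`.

valid

Key hex bytes 14 is 1 byte ≤ B = 4; zero-pad to 4 bytes: K' = 14 00 00 00.
K' ⊕ ipad = 22 36 36 36; K' ⊕ opad = 48 5c 5c 5c.
Inner hash: even-index sum = 374 mod 256 = 118; odd-index sum = 371 mod 256 = 115 → 76 73.
Outer hash (recomputed tag): even-index sum = 282 mod 256 = 26; odd-index sum = 299 mod 256 = 43 → 1a 2b.
Recomputed tag = 1a2b; claimed = 1a2b → match.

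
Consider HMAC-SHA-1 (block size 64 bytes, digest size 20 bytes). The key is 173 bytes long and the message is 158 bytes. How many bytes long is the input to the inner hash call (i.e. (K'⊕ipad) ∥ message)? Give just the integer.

Key is 173 > 64 bytes, so it is hashed to 20 bytes then zero-padded to 64: |K'| = 64.
Inner input = (K'⊕ipad) ∥ m → 64 + 158 = 222 bytes.

222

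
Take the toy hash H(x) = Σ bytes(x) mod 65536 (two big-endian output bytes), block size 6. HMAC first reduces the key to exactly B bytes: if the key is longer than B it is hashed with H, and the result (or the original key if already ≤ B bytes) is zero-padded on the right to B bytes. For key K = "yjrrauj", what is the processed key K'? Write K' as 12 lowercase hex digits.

|K| = 7 > B = 6, so first hash the key.
H(K): sum = 121+106+114+114+97+117+106 = 775 → 03 07.
Zero-pad H(K) = 03 07 to 6 bytes: K' = 03 07 00 00 00 00.

030700000000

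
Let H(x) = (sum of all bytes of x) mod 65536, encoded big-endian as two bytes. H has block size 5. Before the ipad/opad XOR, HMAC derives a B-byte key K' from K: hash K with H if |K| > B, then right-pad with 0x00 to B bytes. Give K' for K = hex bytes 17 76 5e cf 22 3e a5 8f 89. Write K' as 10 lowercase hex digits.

03d7000000

|K| = 9 > B = 5, so first hash the key.
H(K): sum = 23+118+94+207+34+62+165+143+137 = 983 → 03 d7.
Zero-pad H(K) = 03 d7 to 5 bytes: K' = 03 d7 00 00 00.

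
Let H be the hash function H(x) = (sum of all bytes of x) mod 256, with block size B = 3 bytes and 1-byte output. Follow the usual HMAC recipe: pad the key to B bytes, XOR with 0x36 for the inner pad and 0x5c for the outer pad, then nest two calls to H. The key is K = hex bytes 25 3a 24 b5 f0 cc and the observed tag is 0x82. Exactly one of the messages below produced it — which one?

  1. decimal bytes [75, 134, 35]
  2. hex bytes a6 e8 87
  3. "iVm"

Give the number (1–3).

Key hex bytes 25 3a 24 b5 f0 cc is 6 bytes > B = 3, so hash it first: H(key) = f4, then zero-pad to 3 bytes: K' = f4 00 00.
K' ⊕ ipad = c2 36 36; K' ⊕ opad = a8 5c 5c.
m1: inner = H(c2 36 36 4b 86 23) = 22; tag = H(a8 5c 5c 22) = 82 ← matches
m2: inner = H(c2 36 36 a6 e8 87) = 43; tag = H(a8 5c 5c 43) = a3
m3: inner = H(c2 36 36 69 56 6d) = 5a; tag = H(a8 5c 5c 5a) = ba

1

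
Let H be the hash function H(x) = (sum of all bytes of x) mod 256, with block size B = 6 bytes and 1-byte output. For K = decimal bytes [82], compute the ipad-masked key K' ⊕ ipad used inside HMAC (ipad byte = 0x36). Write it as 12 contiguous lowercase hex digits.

643636363636

Key decimal bytes [82] = 52 is 1 byte ≤ B = 6; zero-pad to 6 bytes: K' = 52 00 00 00 00 00.
XOR each byte with 0x36: 52⊕36=64, 00⊕36=36, 00⊕36=36, 00⊕36=36, 00⊕36=36, 00⊕36=36.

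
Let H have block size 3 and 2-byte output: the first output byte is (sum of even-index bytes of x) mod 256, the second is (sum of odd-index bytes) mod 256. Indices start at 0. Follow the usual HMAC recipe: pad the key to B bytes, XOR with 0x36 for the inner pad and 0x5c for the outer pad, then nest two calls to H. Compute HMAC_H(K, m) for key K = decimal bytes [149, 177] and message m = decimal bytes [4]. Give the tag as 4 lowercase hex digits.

Key decimal bytes [149, 177] = 95 b1 is 2 bytes ≤ B = 3; zero-pad to 3 bytes: K' = 95 b1 00.
K' ⊕ ipad = a3 87 36.  K' ⊕ opad = c9 ed 5c.
Inner input = (K'⊕ipad) ∥ m = a3 87 36 ∥ 04.
Inner hash: even-index sum = 217 mod 256 = 217; odd-index sum = 139 mod 256 = 139 → d9 8b.
Outer input = (K'⊕opad) ∥ inner = c9 ed 5c ∥ d9 8b.
Outer hash (tag): even-index sum = 432 mod 256 = 176; odd-index sum = 454 mod 256 = 198 → b0 c6.

b0c6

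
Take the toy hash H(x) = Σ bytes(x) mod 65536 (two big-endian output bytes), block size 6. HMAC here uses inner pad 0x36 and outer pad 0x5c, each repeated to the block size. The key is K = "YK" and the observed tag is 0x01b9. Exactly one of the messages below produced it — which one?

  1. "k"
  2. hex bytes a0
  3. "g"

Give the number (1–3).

Key "YK" = 59 4b is 2 bytes ≤ B = 6; zero-pad to 6 bytes: K' = 59 4b 00 00 00 00.
K' ⊕ ipad = 6f 7d 36 36 36 36; K' ⊕ opad = 05 17 5c 5c 5c 5c.
m1: inner = H(6f 7d 36 36 36 36 6b) = 02 2f; tag = H(05 17 5c 5c 5c 5c 02 2f) = 01bd
m2: inner = H(6f 7d 36 36 36 36 a0) = 02 64; tag = H(05 17 5c 5c 5c 5c 02 64) = 01f2
m3: inner = H(6f 7d 36 36 36 36 67) = 02 2b; tag = H(05 17 5c 5c 5c 5c 02 2b) = 01b9 ← matches

3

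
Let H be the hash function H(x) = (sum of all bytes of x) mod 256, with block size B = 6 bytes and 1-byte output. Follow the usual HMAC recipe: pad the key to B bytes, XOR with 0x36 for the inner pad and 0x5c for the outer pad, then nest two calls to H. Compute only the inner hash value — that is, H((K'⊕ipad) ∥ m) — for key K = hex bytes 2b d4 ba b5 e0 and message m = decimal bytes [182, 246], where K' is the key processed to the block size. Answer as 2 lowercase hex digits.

Key hex bytes 2b d4 ba b5 e0 is 5 bytes ≤ B = 6; zero-pad to 6 bytes: K' = 2b d4 ba b5 e0 00.
K' ⊕ ipad = 1d e2 8c 83 d6 36.
Inner input = 1d e2 8c 83 d6 36 ∥ b6 f6.
Inner hash: sum = 29+226+140+131+214+54+182+246 = 1222; mod 256 = 198 → c6.

c6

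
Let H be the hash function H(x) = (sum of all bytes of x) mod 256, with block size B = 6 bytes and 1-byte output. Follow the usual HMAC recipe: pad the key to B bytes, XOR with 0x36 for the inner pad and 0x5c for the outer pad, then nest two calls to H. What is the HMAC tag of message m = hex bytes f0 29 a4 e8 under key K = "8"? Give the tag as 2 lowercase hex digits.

f1

Key "8" = 38 is 1 byte ≤ B = 6; zero-pad to 6 bytes: K' = 38 00 00 00 00 00.
K' ⊕ ipad = 0e 36 36 36 36 36.  K' ⊕ opad = 64 5c 5c 5c 5c 5c.
Inner input = (K'⊕ipad) ∥ m = 0e 36 36 36 36 36 ∥ f0 29 a4 e8.
Inner hash: sum = 14+54+54+54+54+54+240+41+164+232 = 961; mod 256 = 193 → c1.
Outer input = (K'⊕opad) ∥ inner = 64 5c 5c 5c 5c 5c ∥ c1.
Outer hash (tag): sum = 100+92+92+92+92+92+193 = 753; mod 256 = 241 → f1.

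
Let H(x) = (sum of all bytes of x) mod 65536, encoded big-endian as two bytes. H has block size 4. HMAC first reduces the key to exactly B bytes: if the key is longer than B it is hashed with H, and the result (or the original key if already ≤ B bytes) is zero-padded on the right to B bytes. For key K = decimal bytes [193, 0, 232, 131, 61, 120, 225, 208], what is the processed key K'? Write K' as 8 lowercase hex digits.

04920000

|K| = 8 > B = 4, so first hash the key.
H(K): sum = 193+0+232+131+61+120+225+208 = 1170 → 04 92.
Zero-pad H(K) = 04 92 to 4 bytes: K' = 04 92 00 00.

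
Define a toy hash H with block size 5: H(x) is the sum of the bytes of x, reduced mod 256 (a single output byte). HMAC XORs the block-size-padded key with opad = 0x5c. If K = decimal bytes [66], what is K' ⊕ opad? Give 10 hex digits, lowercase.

1e5c5c5c5c

Key decimal bytes [66] = 42 is 1 byte ≤ B = 5; zero-pad to 5 bytes: K' = 42 00 00 00 00.
XOR each byte with 0x5c: 42⊕5c=1e, 00⊕5c=5c, 00⊕5c=5c, 00⊕5c=5c, 00⊕5c=5c.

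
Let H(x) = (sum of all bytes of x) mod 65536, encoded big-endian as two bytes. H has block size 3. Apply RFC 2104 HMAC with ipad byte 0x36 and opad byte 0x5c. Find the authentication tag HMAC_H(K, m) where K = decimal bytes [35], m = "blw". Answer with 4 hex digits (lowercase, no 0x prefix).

Key decimal bytes [35] = 23 is 1 byte ≤ B = 3; zero-pad to 3 bytes: K' = 23 00 00.
K' ⊕ ipad = 15 36 36.  K' ⊕ opad = 7f 5c 5c.
Inner input = (K'⊕ipad) ∥ m = 15 36 36 ∥ 62 6c 77.
Inner hash: sum = 21+54+54+98+108+119 = 454 → 01 c6.
Outer input = (K'⊕opad) ∥ inner = 7f 5c 5c ∥ 01 c6.
Outer hash (tag): sum = 127+92+92+1+198 = 510 → 01 fe.

01fe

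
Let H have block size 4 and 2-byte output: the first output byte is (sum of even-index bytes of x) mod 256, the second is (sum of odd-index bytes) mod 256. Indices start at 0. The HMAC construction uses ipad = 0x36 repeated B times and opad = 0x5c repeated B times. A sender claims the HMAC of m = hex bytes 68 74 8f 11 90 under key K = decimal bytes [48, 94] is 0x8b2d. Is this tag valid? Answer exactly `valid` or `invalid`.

Key decimal bytes [48, 94] = 30 5e is 2 bytes ≤ B = 4; zero-pad to 4 bytes: K' = 30 5e 00 00.
K' ⊕ ipad = 06 68 36 36; K' ⊕ opad = 6c 02 5c 5c.
Inner hash: even-index sum = 451 mod 256 = 195; odd-index sum = 291 mod 256 = 35 → c3 23.
Outer hash (recomputed tag): even-index sum = 395 mod 256 = 139; odd-index sum = 129 mod 256 = 129 → 8b 81.
Recomputed tag = 8b81; claimed = 8b2d → mismatch.

invalid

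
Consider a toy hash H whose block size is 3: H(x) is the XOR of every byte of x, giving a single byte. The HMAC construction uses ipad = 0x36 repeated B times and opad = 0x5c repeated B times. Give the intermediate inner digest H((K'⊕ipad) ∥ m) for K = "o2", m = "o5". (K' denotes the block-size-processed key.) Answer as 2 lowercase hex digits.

31

Key "o2" = 6f 32 is 2 bytes ≤ B = 3; zero-pad to 3 bytes: K' = 6f 32 00.
K' ⊕ ipad = 59 04 36.
Inner input = 59 04 36 ∥ 6f 35.
Inner hash: XOR 59⊕04⊕36⊕6f⊕35 = 31.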